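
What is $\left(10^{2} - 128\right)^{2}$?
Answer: $784$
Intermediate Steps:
$\left(10^{2} - 128\right)^{2} = \left(100 - 128\right)^{2} = \left(-28\right)^{2} = 784$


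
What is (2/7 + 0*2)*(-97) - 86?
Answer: -796/7 ≈ -113.71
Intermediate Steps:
(2/7 + 0*2)*(-97) - 86 = (2*(1/7) + 0)*(-97) - 86 = (2/7 + 0)*(-97) - 86 = (2/7)*(-97) - 86 = -194/7 - 86 = -796/7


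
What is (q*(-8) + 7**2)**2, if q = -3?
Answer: 5329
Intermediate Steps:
(q*(-8) + 7**2)**2 = (-3*(-8) + 7**2)**2 = (24 + 49)**2 = 73**2 = 5329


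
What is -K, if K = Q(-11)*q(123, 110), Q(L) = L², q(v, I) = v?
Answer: -14883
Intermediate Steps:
K = 14883 (K = (-11)²*123 = 121*123 = 14883)
-K = -1*14883 = -14883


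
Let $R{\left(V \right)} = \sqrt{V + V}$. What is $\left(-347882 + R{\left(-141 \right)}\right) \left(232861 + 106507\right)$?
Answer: $-118060018576 + 339368 i \sqrt{282} \approx -1.1806 \cdot 10^{11} + 5.699 \cdot 10^{6} i$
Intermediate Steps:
$R{\left(V \right)} = \sqrt{2} \sqrt{V}$ ($R{\left(V \right)} = \sqrt{2 V} = \sqrt{2} \sqrt{V}$)
$\left(-347882 + R{\left(-141 \right)}\right) \left(232861 + 106507\right) = \left(-347882 + \sqrt{2} \sqrt{-141}\right) \left(232861 + 106507\right) = \left(-347882 + \sqrt{2} i \sqrt{141}\right) 339368 = \left(-347882 + i \sqrt{282}\right) 339368 = -118060018576 + 339368 i \sqrt{282}$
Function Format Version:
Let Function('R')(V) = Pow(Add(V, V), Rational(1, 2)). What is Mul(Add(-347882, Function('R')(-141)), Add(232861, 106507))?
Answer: Add(-118060018576, Mul(339368, I, Pow(282, Rational(1, 2)))) ≈ Add(-1.1806e+11, Mul(5.6990e+6, I))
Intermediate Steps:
Function('R')(V) = Mul(Pow(2, Rational(1, 2)), Pow(V, Rational(1, 2))) (Function('R')(V) = Pow(Mul(2, V), Rational(1, 2)) = Mul(Pow(2, Rational(1, 2)), Pow(V, Rational(1, 2))))
Mul(Add(-347882, Function('R')(-141)), Add(232861, 106507)) = Mul(Add(-347882, Mul(Pow(2, Rational(1, 2)), Pow(-141, Rational(1, 2)))), Add(232861, 106507)) = Mul(Add(-347882, Mul(Pow(2, Rational(1, 2)), Mul(I, Pow(141, Rational(1, 2))))), 339368) = Mul(Add(-347882, Mul(I, Pow(282, Rational(1, 2)))), 339368) = Add(-118060018576, Mul(339368, I, Pow(282, Rational(1, 2))))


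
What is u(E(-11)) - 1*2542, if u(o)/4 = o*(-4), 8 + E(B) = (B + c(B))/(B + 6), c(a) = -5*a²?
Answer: -21926/5 ≈ -4385.2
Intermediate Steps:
E(B) = -8 + (B - 5*B²)/(6 + B) (E(B) = -8 + (B - 5*B²)/(B + 6) = -8 + (B - 5*B²)/(6 + B))
u(o) = -16*o (u(o) = 4*(o*(-4)) = 4*(-4*o) = -16*o)
u(E(-11)) - 1*2542 = -16*(-48 - 7*(-11) - 5*(-11)²)/(6 - 11) - 1*2542 = -16*(-48 + 77 - 5*121)/(-5) - 2542 = -(-16)*(-48 + 77 - 605)/5 - 2542 = -(-16)*(-576)/5 - 2542 = -16*576/5 - 2542 = -9216/5 - 2542 = -21926/5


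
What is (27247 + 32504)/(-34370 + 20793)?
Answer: -59751/13577 ≈ -4.4009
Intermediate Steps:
(27247 + 32504)/(-34370 + 20793) = 59751/(-13577) = 59751*(-1/13577) = -59751/13577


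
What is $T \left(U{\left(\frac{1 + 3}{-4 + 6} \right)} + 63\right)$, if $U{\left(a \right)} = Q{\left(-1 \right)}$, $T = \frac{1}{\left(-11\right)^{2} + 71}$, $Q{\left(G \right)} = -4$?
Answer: $\frac{59}{192} \approx 0.30729$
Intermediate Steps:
$T = \frac{1}{192}$ ($T = \frac{1}{121 + 71} = \frac{1}{192} \approx 0.0052083$)
$U{\left(a \right)} = -4$
$T \left(U{\left(\frac{1 + 3}{-4 + 6} \right)} + 63\right) = \frac{-4 + 63}{192} = \frac{1}{192} \cdot 59 = \frac{59}{192}$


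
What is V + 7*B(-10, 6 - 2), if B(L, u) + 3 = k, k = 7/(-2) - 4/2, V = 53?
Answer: -13/2 ≈ -6.5000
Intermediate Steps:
k = -11/2 (k = 7*(-1/2) - 4*1/2 = -7/2 - 2 = -11/2 ≈ -5.5000)
B(L, u) = -17/2 (B(L, u) = -3 - 11/2 = -17/2)
V + 7*B(-10, 6 - 2) = 53 + 7*(-17/2) = 53 - 119/2 = -13/2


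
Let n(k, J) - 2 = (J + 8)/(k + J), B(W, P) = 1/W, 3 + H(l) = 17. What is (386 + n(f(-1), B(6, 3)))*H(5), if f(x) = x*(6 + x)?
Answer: 156842/29 ≈ 5408.3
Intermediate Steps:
H(l) = 14 (H(l) = -3 + 17 = 14)
n(k, J) = 2 + (8 + J)/(J + k) (n(k, J) = 2 + (J + 8)/(k + J) = 2 + (8 + J)/(J + k))
(386 + n(f(-1), B(6, 3)))*H(5) = (386 + (8 + 2*(-(6 - 1)) + 3/6)/(1/6 - (6 - 1)))*14 = (386 + (8 + 2*(-1*5) + 3*(⅙))/(⅙ - 1*5))*14 = (386 + (8 + 2*(-5) + ½)/(⅙ - 5))*14 = (386 + (8 - 10 + ½)/(-29/6))*14 = (386 - 6/29*(-3/2))*14 = (386 + 9/29)*14 = (11203/29)*14 = 156842/29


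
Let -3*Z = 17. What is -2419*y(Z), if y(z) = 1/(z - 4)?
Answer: 7257/29 ≈ 250.24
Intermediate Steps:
Z = -17/3 (Z = -1/3*17 = -17/3 ≈ -5.6667)
y(z) = 1/(-4 + z)
-2419*y(Z) = -2419/(-4 - 17/3) = -2419/(-29/3) = -2419*(-3/29) = 7257/29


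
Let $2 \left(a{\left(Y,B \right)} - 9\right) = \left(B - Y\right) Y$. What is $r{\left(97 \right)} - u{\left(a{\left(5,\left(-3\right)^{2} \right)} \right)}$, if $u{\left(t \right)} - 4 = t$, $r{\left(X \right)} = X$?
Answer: $74$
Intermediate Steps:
$a{\left(Y,B \right)} = 9 + \frac{Y \left(B - Y\right)}{2}$ ($a{\left(Y,B \right)} = 9 + \frac{\left(B - Y\right) Y}{2} = 9 + \frac{Y \left(B - Y\right)}{2}$)
$u{\left(t \right)} = 4 + t$
$r{\left(97 \right)} - u{\left(a{\left(5,\left(-3\right)^{2} \right)} \right)} = 97 - \left(4 + \left(9 - \frac{5^{2}}{2} + \frac{1}{2} \left(-3\right)^{2} \cdot 5\right)\right) = 97 - \left(4 + \left(9 - \frac{25}{2} + \frac{1}{2} \cdot 9 \cdot 5\right)\right) = 97 - \left(4 + \left(9 - \frac{25}{2} + \frac{45}{2}\right)\right) = 97 - \left(4 + 19\right) = 97 - 23 = 74$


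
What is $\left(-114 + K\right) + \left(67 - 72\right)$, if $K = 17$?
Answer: $-102$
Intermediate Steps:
$\left(-114 + K\right) + \left(67 - 72\right) = \left(-114 + 17\right) + \left(67 - 72\right) = -97 - 5 = -102$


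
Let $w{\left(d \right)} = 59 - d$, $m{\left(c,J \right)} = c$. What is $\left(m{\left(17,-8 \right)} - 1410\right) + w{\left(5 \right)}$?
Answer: $-1339$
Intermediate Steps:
$\left(m{\left(17,-8 \right)} - 1410\right) + w{\left(5 \right)} = \left(17 - 1410\right) + \left(59 - 5\right) = -1393 + \left(59 - 5\right) = -1393 + 54 = -1339$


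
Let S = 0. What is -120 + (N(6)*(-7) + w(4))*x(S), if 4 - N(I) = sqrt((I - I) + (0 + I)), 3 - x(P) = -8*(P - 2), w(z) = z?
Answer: 192 - 91*sqrt(6) ≈ -30.904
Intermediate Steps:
x(P) = -13 + 8*P (x(P) = 3 - (-8)*(P - 2) = 3 - (-8)*(-2 + P) = 3 - (16 - 8*P) = 3 + (-16 + 8*P) = -13 + 8*P)
N(I) = 4 - sqrt(I) (N(I) = 4 - sqrt((I - I) + (0 + I)) = 4 - sqrt(0 + I) = 4 - sqrt(I))
-120 + (N(6)*(-7) + w(4))*x(S) = -120 + ((4 - sqrt(6))*(-7) + 4)*(-13 + 8*0) = -120 + ((-28 + 7*sqrt(6)) + 4)*(-13 + 0) = -120 + (-24 + 7*sqrt(6))*(-13) = -120 + (312 - 91*sqrt(6)) = 192 - 91*sqrt(6)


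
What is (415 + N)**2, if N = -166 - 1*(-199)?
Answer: 200704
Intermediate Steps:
N = 33 (N = -166 + 199 = 33)
(415 + N)**2 = (415 + 33)**2 = 448**2 = 200704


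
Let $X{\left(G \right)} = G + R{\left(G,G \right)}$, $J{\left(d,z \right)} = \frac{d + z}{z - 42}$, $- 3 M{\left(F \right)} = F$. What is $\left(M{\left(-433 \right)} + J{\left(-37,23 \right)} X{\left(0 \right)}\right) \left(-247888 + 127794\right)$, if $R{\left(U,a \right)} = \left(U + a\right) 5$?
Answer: $- \frac{52000702}{3} \approx -1.7334 \cdot 10^{7}$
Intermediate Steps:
$M{\left(F \right)} = - \frac{F}{3}$
$R{\left(U,a \right)} = 5 U + 5 a$
$J{\left(d,z \right)} = \frac{d + z}{-42 + z}$
$X{\left(G \right)} = 11 G$ ($X{\left(G \right)} = G + \left(5 G + 5 G\right) = G + 10 G = 11 G$)
$\left(M{\left(-433 \right)} + J{\left(-37,23 \right)} X{\left(0 \right)}\right) \left(-247888 + 127794\right) = \left(\left(- \frac{1}{3}\right) \left(-433\right) + \frac{-37 + 23}{-42 + 23} \cdot 11 \cdot 0\right) \left(-247888 + 127794\right) = \left(\frac{433}{3} + \frac{1}{-19} \left(-14\right) 0\right) \left(-120094\right) = \left(\frac{433}{3} + \left(- \frac{1}{19}\right) \left(-14\right) 0\right) \left(-120094\right) = \left(\frac{433}{3} + \frac{14}{19} \cdot 0\right) \left(-120094\right) = \left(\frac{433}{3} + 0\right) \left(-120094\right) = \frac{433}{3} \left(-120094\right) = - \frac{52000702}{3}$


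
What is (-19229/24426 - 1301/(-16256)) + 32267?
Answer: 6405973210777/198534528 ≈ 32266.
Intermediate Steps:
(-19229/24426 - 1301/(-16256)) + 32267 = (-19229*1/24426 - 1301*(-1/16256)) + 32267 = (-19229/24426 + 1301/16256) + 32267 = -140404199/198534528 + 32267 = 6405973210777/198534528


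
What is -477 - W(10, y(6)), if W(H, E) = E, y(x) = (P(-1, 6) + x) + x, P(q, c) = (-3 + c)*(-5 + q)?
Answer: -471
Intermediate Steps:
P(q, c) = (-5 + q)*(-3 + c)
y(x) = -18 + 2*x (y(x) = ((15 - 5*6 - 3*(-1) + 6*(-1)) + x) + x = ((15 - 30 + 3 - 6) + x) + x = (-18 + x) + x = -18 + 2*x)
-477 - W(10, y(6)) = -477 - (-18 + 2*6) = -477 - (-18 + 12) = -477 - 1*(-6) = -477 + 6 = -471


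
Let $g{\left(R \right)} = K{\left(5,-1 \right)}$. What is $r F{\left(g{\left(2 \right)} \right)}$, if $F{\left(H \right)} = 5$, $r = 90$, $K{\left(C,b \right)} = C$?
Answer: $450$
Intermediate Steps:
$g{\left(R \right)} = 5$
$r F{\left(g{\left(2 \right)} \right)} = 90 \cdot 5 = 450$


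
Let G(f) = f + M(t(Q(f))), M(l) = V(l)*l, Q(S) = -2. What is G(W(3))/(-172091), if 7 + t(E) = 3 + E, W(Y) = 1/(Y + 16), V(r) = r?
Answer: -685/3269729 ≈ -0.00020950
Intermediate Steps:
W(Y) = 1/(16 + Y)
t(E) = -4 + E (t(E) = -7 + (3 + E) = -4 + E)
M(l) = l² (M(l) = l*l = l²)
G(f) = 36 + f (G(f) = f + (-4 - 2)² = f + (-6)² = f + 36 = 36 + f)
G(W(3))/(-172091) = (36 + 1/(16 + 3))/(-172091) = (36 + 1/19)*(-1/172091) = (685/19)*(-1/172091) = -685/3269729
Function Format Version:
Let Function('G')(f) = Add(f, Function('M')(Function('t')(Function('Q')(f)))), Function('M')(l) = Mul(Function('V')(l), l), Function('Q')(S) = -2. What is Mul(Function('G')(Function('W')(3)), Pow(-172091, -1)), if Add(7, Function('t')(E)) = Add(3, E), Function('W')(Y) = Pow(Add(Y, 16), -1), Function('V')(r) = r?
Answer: Rational(-685, 3269729) ≈ -0.00020950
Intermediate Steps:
Function('W')(Y) = Pow(Add(16, Y), -1)
Function('t')(E) = Add(-4, E) (Function('t')(E) = Add(-7, Add(3, E)) = Add(-4, E))
Function('M')(l) = Pow(l, 2) (Function('M')(l) = Mul(l, l) = Pow(l, 2))
Function('G')(f) = Add(36, f) (Function('G')(f) = Add(f, Pow(Add(-4, -2), 2)) = Add(f, Pow(-6, 2)) = Add(f, 36) = Add(36, f))
Mul(Function('G')(Function('W')(3)), Pow(-172091, -1)) = Mul(Add(36, Pow(Add(16, 3), -1)), Pow(-172091, -1)) = Mul(Add(36, Pow(19, -1)), Rational(-1, 172091)) = Mul(Add(36, Rational(1, 19)), Rational(-1, 172091)) = Mul(Rational(685, 19), Rational(-1, 172091)) = Rational(-685, 3269729)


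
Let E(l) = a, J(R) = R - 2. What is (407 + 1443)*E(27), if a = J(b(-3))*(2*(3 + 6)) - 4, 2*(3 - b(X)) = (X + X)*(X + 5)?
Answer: 225700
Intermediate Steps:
b(X) = 3 - X*(5 + X) (b(X) = 3 - (X + X)*(X + 5)/2 = 3 - 2*X*(5 + X)/2 = 3 - X*(5 + X))
J(R) = -2 + R
a = 122 (a = (-2 + (3 - 1*(-3)² - 5*(-3)))*(2*(3 + 6)) - 4 = (-2 + (3 - 1*9 + 15))*(2*9) - 4 = (-2 + (3 - 9 + 15))*18 - 4 = (-2 + 9)*18 - 4 = 7*18 - 4 = 126 - 4 = 122)
E(l) = 122
(407 + 1443)*E(27) = (407 + 1443)*122 = 1850*122 = 225700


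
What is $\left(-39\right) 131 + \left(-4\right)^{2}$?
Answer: $-5093$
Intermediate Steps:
$\left(-39\right) 131 + \left(-4\right)^{2} = -5109 + 16 = -5093$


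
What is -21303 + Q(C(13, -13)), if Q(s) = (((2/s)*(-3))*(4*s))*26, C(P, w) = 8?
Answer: -21927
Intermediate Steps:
Q(s) = -624 (Q(s) = ((-6/s)*(4*s))*26 = -24*26 = -624)
-21303 + Q(C(13, -13)) = -21303 - 624 = -21927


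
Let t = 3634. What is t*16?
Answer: 58144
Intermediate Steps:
t*16 = 3634*16 = 58144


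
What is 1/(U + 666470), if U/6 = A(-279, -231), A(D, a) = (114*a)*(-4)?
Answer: 1/1298486 ≈ 7.7013e-7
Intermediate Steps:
A(D, a) = -456*a
U = 632016 (U = 6*(-456*(-231)) = 6*105336 = 632016)
1/(U + 666470) = 1/(632016 + 666470) = 1/1298486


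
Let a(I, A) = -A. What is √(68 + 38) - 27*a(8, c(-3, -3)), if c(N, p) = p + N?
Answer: -162 + √106 ≈ -151.70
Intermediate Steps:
c(N, p) = N + p
√(68 + 38) - 27*a(8, c(-3, -3)) = √(68 + 38) - (-27)*(-3 - 3) = √106 - (-27)*(-6) = √106 - 27*6 = √106 - 162 = -162 + √106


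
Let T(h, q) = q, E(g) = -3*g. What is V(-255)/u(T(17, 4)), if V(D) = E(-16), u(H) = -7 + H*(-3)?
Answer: -48/19 ≈ -2.5263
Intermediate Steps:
u(H) = -7 - 3*H
V(D) = 48 (V(D) = -3*(-16) = 48)
V(-255)/u(T(17, 4)) = 48/(-7 - 3*4) = 48/(-7 - 12) = 48/(-19) = 48*(-1/19) = -48/19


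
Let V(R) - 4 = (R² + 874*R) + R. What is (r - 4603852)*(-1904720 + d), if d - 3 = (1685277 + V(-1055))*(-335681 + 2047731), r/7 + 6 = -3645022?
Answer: -96694243694706490984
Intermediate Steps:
r = -25515196 (r = -42 + 7*(-3645022) = -42 - 25515154 = -25515196)
V(R) = 4 + R² + 875*R (V(R) = 4 + ((R² + 874*R) + R) = 4 + (R² + 875*R) = 4 + R² + 875*R)
d = 3210403631053 (d = 3 + (1685277 + (4 + (-1055)² + 875*(-1055)))*(-335681 + 2047731) = 3 + (1685277 + (4 + 1113025 - 923125))*1712050 = 3 + (1685277 + 189904)*1712050 = 3 + 1875181*1712050 = 3 + 3210403631050 = 3210403631053)
(r - 4603852)*(-1904720 + d) = (-25515196 - 4603852)*(-1904720 + 3210403631053) = -30119048*3210401726333 = -96694243694706490984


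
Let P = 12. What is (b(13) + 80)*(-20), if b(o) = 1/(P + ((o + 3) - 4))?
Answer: -9605/6 ≈ -1600.8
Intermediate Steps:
b(o) = 1/(11 + o) (b(o) = 1/(12 + ((o + 3) - 4)) = 1/(12 + ((3 + o) - 4)) = 1/(12 + (-1 + o)) = 1/(11 + o))
(b(13) + 80)*(-20) = (1/(11 + 13) + 80)*(-20) = (1/24 + 80)*(-20) = (1921/24)*(-20) = -9605/6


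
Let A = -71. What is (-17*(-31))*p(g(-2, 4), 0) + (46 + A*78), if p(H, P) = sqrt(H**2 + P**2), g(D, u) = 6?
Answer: -2330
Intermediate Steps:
(-17*(-31))*p(g(-2, 4), 0) + (46 + A*78) = (-17*(-31))*sqrt(6**2 + 0**2) + (46 - 71*78) = 527*sqrt(36 + 0) + (46 - 5538) = 527*sqrt(36) - 5492 = 527*6 - 5492 = 3162 - 5492 = -2330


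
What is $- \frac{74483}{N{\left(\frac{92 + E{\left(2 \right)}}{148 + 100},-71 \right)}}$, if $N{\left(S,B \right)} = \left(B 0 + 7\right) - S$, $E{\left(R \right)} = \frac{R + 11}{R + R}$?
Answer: $- \frac{73887136}{6563} \approx -11258.0$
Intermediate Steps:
$E{\left(R \right)} = \frac{11 + R}{2 R}$
$N{\left(S,B \right)} = 7 - S$ ($N{\left(S,B \right)} = \left(0 + 7\right) - S = 7 - S$)
$- \frac{74483}{N{\left(\frac{92 + E{\left(2 \right)}}{148 + 100},-71 \right)}} = - \frac{74483}{7 - \frac{92 + \frac{11 + 2}{2 \cdot 2}}{148 + 100}} = - \frac{74483}{7 - \frac{92 + \frac{1}{2} \cdot \frac{1}{2} \cdot 13}{248}} = - \frac{74483}{7 - \left(92 + \frac{13}{4}\right) \frac{1}{248}} = - \frac{74483}{7 - \frac{381}{4} \cdot \frac{1}{248}} = - \frac{74483}{7 - \frac{381}{992}} = - \frac{74483}{\frac{6563}{992}} = \left(-74483\right) \frac{992}{6563} = - \frac{73887136}{6563}$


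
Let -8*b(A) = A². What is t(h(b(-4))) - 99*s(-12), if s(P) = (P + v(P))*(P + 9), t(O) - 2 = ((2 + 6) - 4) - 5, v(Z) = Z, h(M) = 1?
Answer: -7127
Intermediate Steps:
b(A) = -A²/8
t(O) = 1 (t(O) = 2 + (((2 + 6) - 4) - 5) = 2 + ((8 - 4) - 5) = 2 + (4 - 5) = 2 - 1 = 1)
s(P) = 2*P*(9 + P) (s(P) = (P + P)*(P + 9) = (2*P)*(9 + P) = 2*P*(9 + P))
t(h(b(-4))) - 99*s(-12) = 1 - 198*(-12)*(9 - 12) = 1 - 198*(-12)*(-3) = 1 - 99*72 = 1 - 7128 = -7127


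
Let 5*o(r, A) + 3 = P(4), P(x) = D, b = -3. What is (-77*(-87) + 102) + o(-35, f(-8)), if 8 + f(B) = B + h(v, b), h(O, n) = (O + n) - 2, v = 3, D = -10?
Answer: 33992/5 ≈ 6798.4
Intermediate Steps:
h(O, n) = -2 + O + n
P(x) = -10
f(B) = -10 + B (f(B) = -8 + (B + (-2 + 3 - 3)) = -8 + (B - 2) = -8 + (-2 + B) = -10 + B)
o(r, A) = -13/5 (o(r, A) = -⅗ + (⅕)*(-10) = -⅗ - 2 = -13/5)
(-77*(-87) + 102) + o(-35, f(-8)) = (-77*(-87) + 102) - 13/5 = (6699 + 102) - 13/5 = 6801 - 13/5 = 33992/5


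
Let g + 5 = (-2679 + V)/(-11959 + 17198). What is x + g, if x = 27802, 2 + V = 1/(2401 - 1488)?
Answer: 132956357227/4783207 ≈ 27797.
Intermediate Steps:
V = -1825/913 (V = -2 + 1/(2401 - 1488) = -2 + 1/913 = -1825/913 ≈ -1.9989)
g = -26363787/4783207 (g = -5 + (-2679 - 1825/913)/(-11959 + 17198) = -5 - 2447752/913/5239 = -5 - 2447752/913*1/5239 = -5 - 2447752/4783207 = -26363787/4783207 ≈ -5.5117)
x + g = 27802 - 26363787/4783207 = 132956357227/4783207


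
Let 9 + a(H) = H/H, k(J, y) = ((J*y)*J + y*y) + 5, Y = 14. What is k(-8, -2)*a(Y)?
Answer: 952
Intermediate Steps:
k(J, y) = 5 + y**2 + y*J**2 (k(J, y) = (y*J**2 + y**2) + 5 = (y**2 + y*J**2) + 5 = 5 + y**2 + y*J**2)
a(H) = -8 (a(H) = -9 + H/H = -9 + 1 = -8)
k(-8, -2)*a(Y) = (5 + (-2)**2 - 2*(-8)**2)*(-8) = (5 + 4 - 2*64)*(-8) = (5 + 4 - 128)*(-8) = -119*(-8) = 952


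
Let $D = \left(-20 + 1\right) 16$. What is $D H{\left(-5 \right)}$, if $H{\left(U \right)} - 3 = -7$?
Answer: $1216$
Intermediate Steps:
$D = -304$ ($D = \left(-19\right) 16 = -304$)
$H{\left(U \right)} = -4$ ($H{\left(U \right)} = 3 - 7 = -4$)
$D H{\left(-5 \right)} = \left(-304\right) \left(-4\right) = 1216$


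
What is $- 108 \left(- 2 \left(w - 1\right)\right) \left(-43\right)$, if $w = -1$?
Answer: $18576$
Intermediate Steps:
$- 108 \left(- 2 \left(w - 1\right)\right) \left(-43\right) = - 108 \left(- 2 \left(-1 - 1\right)\right) \left(-43\right) = - 108 \left(\left(-2\right) \left(-2\right)\right) \left(-43\right) = \left(-108\right) 4 \left(-43\right) = \left(-432\right) \left(-43\right) = 18576$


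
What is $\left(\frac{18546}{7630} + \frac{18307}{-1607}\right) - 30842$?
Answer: $- \frac{189138143104}{6130705} \approx -30851.0$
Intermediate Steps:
$\left(\frac{18546}{7630} + \frac{18307}{-1607}\right) - 30842 = \left(18546 \cdot \frac{1}{7630} + 18307 \left(- \frac{1}{1607}\right)\right) - 30842 = \left(\frac{9273}{3815} - \frac{18307}{1607}\right) - 30842 = - \frac{54939494}{6130705} - 30842 = - \frac{189138143104}{6130705}$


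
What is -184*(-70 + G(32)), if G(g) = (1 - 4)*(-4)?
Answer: 10672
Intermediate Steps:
G(g) = 12 (G(g) = -3*(-4) = 12)
-184*(-70 + G(32)) = -184*(-70 + 12) = -184*(-58) = 10672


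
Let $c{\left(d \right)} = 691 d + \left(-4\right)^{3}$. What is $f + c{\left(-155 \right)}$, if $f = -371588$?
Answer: $-478757$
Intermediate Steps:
$c{\left(d \right)} = -64 + 691 d$ ($c{\left(d \right)} = 691 d - 64 = -64 + 691 d$)
$f + c{\left(-155 \right)} = -371588 + \left(-64 + 691 \left(-155\right)\right) = -371588 - 107169 = -478757$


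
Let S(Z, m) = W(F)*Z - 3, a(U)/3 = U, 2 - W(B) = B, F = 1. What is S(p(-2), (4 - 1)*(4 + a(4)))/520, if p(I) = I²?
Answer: 1/520 ≈ 0.0019231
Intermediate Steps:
W(B) = 2 - B
a(U) = 3*U
S(Z, m) = -3 + Z (S(Z, m) = (2 - 1*1)*Z - 3 = (2 - 1)*Z - 3 = 1*Z - 3 = Z - 3 = -3 + Z)
S(p(-2), (4 - 1)*(4 + a(4)))/520 = (-3 + (-2)²)/520 = (-3 + 4)*(1/520) = 1*(1/520) = 1/520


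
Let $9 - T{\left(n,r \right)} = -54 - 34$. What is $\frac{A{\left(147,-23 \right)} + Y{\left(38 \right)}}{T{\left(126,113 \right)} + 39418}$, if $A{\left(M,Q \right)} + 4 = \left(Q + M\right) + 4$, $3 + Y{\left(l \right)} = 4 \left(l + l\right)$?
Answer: $\frac{85}{7903} \approx 0.010755$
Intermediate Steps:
$Y{\left(l \right)} = -3 + 8 l$ ($Y{\left(l \right)} = -3 + 4 \left(l + l\right) = -3 + 4 \cdot 2 l = -3 + 8 l$)
$A{\left(M,Q \right)} = M + Q$ ($A{\left(M,Q \right)} = -4 + \left(\left(Q + M\right) + 4\right) = -4 + \left(\left(M + Q\right) + 4\right) = -4 + \left(4 + M + Q\right) = M + Q$)
$T{\left(n,r \right)} = 97$ ($T{\left(n,r \right)} = 9 - \left(-54 - 34\right) = 9 - -88 = 9 + 88 = 97$)
$\frac{A{\left(147,-23 \right)} + Y{\left(38 \right)}}{T{\left(126,113 \right)} + 39418} = \frac{\left(147 - 23\right) + \left(-3 + 8 \cdot 38\right)}{97 + 39418} = \frac{124 + \left(-3 + 304\right)}{39515} = \left(124 + 301\right) \frac{1}{39515} = 425 \cdot \frac{1}{39515} = \frac{85}{7903}$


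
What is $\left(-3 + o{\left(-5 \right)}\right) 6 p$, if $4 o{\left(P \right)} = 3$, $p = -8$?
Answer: $108$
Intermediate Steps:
$o{\left(P \right)} = \frac{3}{4}$ ($o{\left(P \right)} = \frac{1}{4} \cdot 3 = \frac{3}{4}$)
$\left(-3 + o{\left(-5 \right)}\right) 6 p = \left(-3 + \frac{3}{4}\right) 6 \left(-8\right) = \left(- \frac{9}{4}\right) 6 \left(-8\right) = \left(- \frac{27}{2}\right) \left(-8\right) = 108$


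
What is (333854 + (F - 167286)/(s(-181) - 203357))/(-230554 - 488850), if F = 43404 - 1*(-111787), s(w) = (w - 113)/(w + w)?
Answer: -2457664655715/5295888229576 ≈ -0.46407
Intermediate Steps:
s(w) = (-113 + w)/(2*w) (s(w) = (-113 + w)/((2*w)) = (-113 + w)*(1/(2*w)) = (-113 + w)/(2*w))
F = 155191 (F = 43404 + 111787 = 155191)
(333854 + (F - 167286)/(s(-181) - 203357))/(-230554 - 488850) = (333854 + (155191 - 167286)/((1/2)*(-113 - 181)/(-181) - 203357))/(-230554 - 488850) = (333854 - 12095/((1/2)*(-1/181)*(-294) - 203357))/(-719404) = (333854 - 12095/(147/181 - 203357))*(-1/719404) = (333854 - 12095/(-36807470/181))*(-1/719404) = (333854 - 12095*(-181/36807470))*(-1/719404) = (333854 + 437839/7361494)*(-1/719404) = (2457664655715/7361494)*(-1/719404) = -2457664655715/5295888229576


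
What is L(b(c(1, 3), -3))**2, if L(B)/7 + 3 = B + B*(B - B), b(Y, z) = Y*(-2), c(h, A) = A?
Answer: 3969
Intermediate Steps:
b(Y, z) = -2*Y
L(B) = -21 + 7*B (L(B) = -21 + 7*(B + B*(B - B)) = -21 + 7*(B + B*0) = -21 + 7*(B + 0) = -21 + 7*B)
L(b(c(1, 3), -3))**2 = (-21 + 7*(-2*3))**2 = (-21 + 7*(-6))**2 = (-21 - 42)**2 = (-63)**2 = 3969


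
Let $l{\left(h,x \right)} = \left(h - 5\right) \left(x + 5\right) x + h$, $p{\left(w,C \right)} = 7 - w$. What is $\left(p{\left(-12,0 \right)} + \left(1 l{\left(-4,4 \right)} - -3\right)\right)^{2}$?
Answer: $93636$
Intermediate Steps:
$l{\left(h,x \right)} = h + x \left(-5 + h\right) \left(5 + x\right)$ ($l{\left(h,x \right)} = \left(-5 + h\right) \left(5 + x\right) x + h = x \left(-5 + h\right) \left(5 + x\right) + h = h + x \left(-5 + h\right) \left(5 + x\right)$)
$\left(p{\left(-12,0 \right)} + \left(1 l{\left(-4,4 \right)} - -3\right)\right)^{2} = \left(\left(7 - -12\right) + \left(1 \left(-4 - 100 - 5 \cdot 4^{2} - 4 \cdot 4^{2} + 5 \left(-4\right) 4\right) - -3\right)\right)^{2} = \left(\left(7 + 12\right) + \left(1 \left(-4 - 100 - 80 - 64 - 80\right) + 3\right)\right)^{2} = \left(19 + \left(1 \left(-4 - 100 - 80 - 64 - 80\right) + 3\right)\right)^{2} = \left(19 + \left(1 \left(-328\right) + 3\right)\right)^{2} = \left(19 + \left(-328 + 3\right)\right)^{2} = \left(19 - 325\right)^{2} = \left(-306\right)^{2} = 93636$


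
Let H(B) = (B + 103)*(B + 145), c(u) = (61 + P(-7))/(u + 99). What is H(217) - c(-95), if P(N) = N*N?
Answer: 231625/2 ≈ 1.1581e+5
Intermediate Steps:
P(N) = N²
c(u) = 110/(99 + u) (c(u) = (61 + (-7)²)/(u + 99) = (61 + 49)/(99 + u) = 110/(99 + u))
H(B) = (103 + B)*(145 + B)
H(217) - c(-95) = (14935 + 217² + 248*217) - 110/(99 - 95) = (14935 + 47089 + 53816) - 110/4 = 115840 - 110/4 = 115840 - 1*55/2 = 115840 - 55/2 = 231625/2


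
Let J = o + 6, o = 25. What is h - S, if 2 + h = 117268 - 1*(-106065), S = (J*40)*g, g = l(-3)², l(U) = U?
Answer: 212171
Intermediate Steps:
J = 31 (J = 25 + 6 = 31)
g = 9 (g = (-3)² = 9)
S = 11160 (S = (31*40)*9 = 1240*9 = 11160)
h = 223331 (h = -2 + (117268 - 1*(-106065)) = -2 + (117268 + 106065) = -2 + 223333 = 223331)
h - S = 223331 - 1*11160 = 223331 - 11160 = 212171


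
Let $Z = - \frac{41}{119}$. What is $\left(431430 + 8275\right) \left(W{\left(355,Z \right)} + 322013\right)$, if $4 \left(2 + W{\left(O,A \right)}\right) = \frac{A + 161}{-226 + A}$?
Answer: $\frac{1525488168310351}{10774} \approx 1.4159 \cdot 10^{11}$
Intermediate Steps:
$Z = - \frac{41}{119}$ ($Z = \left(-41\right) \frac{1}{119} = - \frac{41}{119} \approx -0.34454$)
$W{\left(O,A \right)} = -2 + \frac{161 + A}{4 \left(-226 + A\right)}$ ($W{\left(O,A \right)} = -2 + \frac{\left(A + 161\right) \frac{1}{-226 + A}}{4} = -2 + \frac{\left(161 + A\right) \frac{1}{-226 + A}}{4} = -2 + \frac{\frac{1}{-226 + A} \left(161 + A\right)}{4} = -2 + \frac{161 + A}{4 \left(-226 + A\right)}$)
$\left(431430 + 8275\right) \left(W{\left(355,Z \right)} + 322013\right) = \left(431430 + 8275\right) \left(\frac{1969 - - \frac{41}{17}}{4 \left(-226 - \frac{41}{119}\right)} + 322013\right) = 439705 \left(\frac{1969 + \frac{41}{17}}{4 \left(- \frac{26935}{119}\right)} + 322013\right) = 439705 \left(\frac{1}{4} \left(- \frac{119}{26935}\right) \frac{33514}{17} + 322013\right) = 439705 \left(- \frac{117299}{53870} + 322013\right) = 439705 \cdot \frac{17346723011}{53870} = \frac{1525488168310351}{10774}$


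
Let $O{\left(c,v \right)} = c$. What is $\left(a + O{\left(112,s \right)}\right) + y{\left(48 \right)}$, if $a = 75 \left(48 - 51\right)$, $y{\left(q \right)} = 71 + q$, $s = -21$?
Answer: $6$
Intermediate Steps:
$a = -225$ ($a = 75 \left(-3\right) = -225$)
$\left(a + O{\left(112,s \right)}\right) + y{\left(48 \right)} = \left(-225 + 112\right) + \left(71 + 48\right) = -113 + 119 = 6$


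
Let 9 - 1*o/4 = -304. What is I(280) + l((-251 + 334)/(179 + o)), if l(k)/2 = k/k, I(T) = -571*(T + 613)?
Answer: -509901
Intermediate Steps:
o = 1252 (o = 36 - 4*(-304) = 36 + 1216 = 1252)
I(T) = -350023 - 571*T (I(T) = -571*(613 + T) = -350023 - 571*T)
l(k) = 2 (l(k) = 2*(k/k) = 2*1 = 2)
I(280) + l((-251 + 334)/(179 + o)) = (-350023 - 571*280) + 2 = (-350023 - 159880) + 2 = -509903 + 2 = -509901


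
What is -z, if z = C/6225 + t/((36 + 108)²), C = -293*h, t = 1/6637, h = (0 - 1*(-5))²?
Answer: 13441358509/11422861056 ≈ 1.1767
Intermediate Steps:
h = 25 (h = (0 + 5)² = 5² = 25)
t = 1/6637 ≈ 0.00015067
C = -7325 (C = -293*25 = -7325)
z = -13441358509/11422861056 (z = -7325/6225 + 1/(6637*((36 + 108)²)) = -7325*1/6225 + 1/(6637*(144²)) = -293/249 + (1/6637)/20736 = -293/249 + (1/6637)*(1/20736) = -293/249 + 1/137624832 = -13441358509/11422861056 ≈ -1.1767)
-z = -1*(-13441358509/11422861056) = 13441358509/11422861056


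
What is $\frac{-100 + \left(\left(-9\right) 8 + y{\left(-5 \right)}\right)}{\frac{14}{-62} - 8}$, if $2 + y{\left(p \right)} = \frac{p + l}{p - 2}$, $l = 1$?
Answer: $\frac{37634}{1785} \approx 21.083$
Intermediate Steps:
$y{\left(p \right)} = -2 + \frac{1 + p}{-2 + p}$ ($y{\left(p \right)} = -2 + \frac{p + 1}{p - 2} = -2 + \frac{1 + p}{-2 + p}$)
$\frac{-100 + \left(\left(-9\right) 8 + y{\left(-5 \right)}\right)}{\frac{14}{-62} - 8} = \frac{-100 - \left(72 - \frac{5 - -5}{-2 - 5}\right)}{\frac{14}{-62} - 8} = \frac{-100 - \left(72 - \frac{5 + 5}{-7}\right)}{14 \left(- \frac{1}{62}\right) - 8} = \frac{-100 - \frac{514}{7}}{- \frac{7}{31} - 8} = \frac{-100 - \frac{514}{7}}{- \frac{255}{31}} = \left(-100 - \frac{514}{7}\right) \left(- \frac{31}{255}\right) = \left(- \frac{1214}{7}\right) \left(- \frac{31}{255}\right) = \frac{37634}{1785}$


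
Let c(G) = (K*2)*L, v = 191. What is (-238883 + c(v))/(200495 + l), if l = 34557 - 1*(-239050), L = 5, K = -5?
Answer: -238933/474102 ≈ -0.50397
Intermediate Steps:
l = 273607 (l = 34557 + 239050 = 273607)
c(G) = -50 (c(G) = -5*2*5 = -10*5 = -50)
(-238883 + c(v))/(200495 + l) = (-238883 - 50)/(200495 + 273607) = -238933/474102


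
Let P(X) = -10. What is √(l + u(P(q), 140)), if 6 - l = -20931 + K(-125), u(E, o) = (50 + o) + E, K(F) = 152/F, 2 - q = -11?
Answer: 7*√269365/25 ≈ 145.32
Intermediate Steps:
q = 13 (q = 2 - 1*(-11) = 2 + 11 = 13)
u(E, o) = 50 + E + o
l = 2617277/125 (l = 6 - (-20931 + 152/(-125)) = 6 - (-20931 + 152*(-1/125)) = 6 - (-20931 - 152/125) = 6 - 1*(-2616527/125) = 6 + 2616527/125 = 2617277/125 ≈ 20938.)
√(l + u(P(q), 140)) = √(2617277/125 + (50 - 10 + 140)) = √(2617277/125 + 180) = √(2639777/125) = 7*√269365/25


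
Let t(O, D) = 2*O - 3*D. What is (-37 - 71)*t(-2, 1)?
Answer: 756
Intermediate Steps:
t(O, D) = -3*D + 2*O
(-37 - 71)*t(-2, 1) = (-37 - 71)*(-3*1 + 2*(-2)) = -108*(-3 - 4) = -108*(-7) = 756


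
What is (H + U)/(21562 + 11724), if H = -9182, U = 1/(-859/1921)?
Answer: -7889259/28592674 ≈ -0.27592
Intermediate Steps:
U = -1921/859 (U = 1/(-859*1/1921) = 1/(-859/1921) = -1921/859 ≈ -2.2363)
(H + U)/(21562 + 11724) = (-9182 - 1921/859)/(21562 + 11724) = -7889259/859/33286 = -7889259/859*1/33286 = -7889259/28592674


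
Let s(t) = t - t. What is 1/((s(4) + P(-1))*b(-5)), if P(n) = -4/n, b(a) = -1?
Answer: -1/4 ≈ -0.25000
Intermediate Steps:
s(t) = 0
1/((s(4) + P(-1))*b(-5)) = 1/((0 - 4/(-1))*(-1)) = 1/((0 - 4*(-1))*(-1)) = 1/((0 + 4)*(-1)) = 1/(4*(-1)) = 1/(-4) = -1/4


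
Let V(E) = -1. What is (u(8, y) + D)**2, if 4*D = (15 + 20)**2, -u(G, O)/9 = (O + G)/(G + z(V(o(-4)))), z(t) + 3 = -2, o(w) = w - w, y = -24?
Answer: 2007889/16 ≈ 1.2549e+5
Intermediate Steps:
o(w) = 0
z(t) = -5 (z(t) = -3 - 2 = -5)
u(G, O) = -9*(G + O)/(-5 + G) (u(G, O) = -9*(O + G)/(G - 5) = -9*(G + O)/(-5 + G))
D = 1225/4 (D = (15 + 20)**2/4 = (1/4)*35**2 = (1/4)*1225 = 1225/4 ≈ 306.25)
(u(8, y) + D)**2 = (9*(-1*8 - 1*(-24))/(-5 + 8) + 1225/4)**2 = (9*(-8 + 24)/3 + 1225/4)**2 = (9*(1/3)*16 + 1225/4)**2 = (48 + 1225/4)**2 = (1417/4)**2 = 2007889/16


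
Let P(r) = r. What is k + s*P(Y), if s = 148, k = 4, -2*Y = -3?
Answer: 226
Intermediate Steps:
Y = 3/2 (Y = -1/2*(-3) = 3/2 ≈ 1.5000)
k + s*P(Y) = 4 + 148*(3/2) = 4 + 222 = 226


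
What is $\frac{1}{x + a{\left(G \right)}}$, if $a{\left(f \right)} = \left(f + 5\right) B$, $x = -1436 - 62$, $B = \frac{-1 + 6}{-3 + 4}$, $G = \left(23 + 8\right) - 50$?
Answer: $- \frac{1}{1568} \approx -0.00063775$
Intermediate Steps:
$G = -19$ ($G = 31 - 50 = -19$)
$B = 5$ ($B = \frac{5}{1} = 5 \cdot 1 = 5$)
$x = -1498$ ($x = -1436 - 62 = -1498$)
$a{\left(f \right)} = 25 + 5 f$ ($a{\left(f \right)} = \left(f + 5\right) 5 = \left(5 + f\right) 5 = 25 + 5 f$)
$\frac{1}{x + a{\left(G \right)}} = \frac{1}{-1498 + \left(25 + 5 \left(-19\right)\right)} = \frac{1}{-1498 + \left(25 - 95\right)} = \frac{1}{-1498 - 70} = \frac{1}{-1568} = - \frac{1}{1568}$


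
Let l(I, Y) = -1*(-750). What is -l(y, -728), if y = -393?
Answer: -750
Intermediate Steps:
l(I, Y) = 750
-l(y, -728) = -1*750 = -750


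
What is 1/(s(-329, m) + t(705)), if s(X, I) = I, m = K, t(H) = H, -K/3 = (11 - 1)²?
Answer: 1/405 ≈ 0.0024691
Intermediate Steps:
K = -300 (K = -3*(11 - 1)² = -3*10² = -3*100 = -300)
m = -300
1/(s(-329, m) + t(705)) = 1/(-300 + 705) = 1/405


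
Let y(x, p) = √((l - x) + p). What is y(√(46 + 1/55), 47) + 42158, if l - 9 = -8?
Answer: 42158 + √(145200 - 55*√139205)/55 ≈ 42164.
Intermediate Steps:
l = 1 (l = 9 - 8 = 1)
y(x, p) = √(1 + p - x) (y(x, p) = √((1 - x) + p) = √(1 + p - x))
y(√(46 + 1/55), 47) + 42158 = √(1 + 47 - √(46 + 1/55)) + 42158 = √(1 + 47 - √(2531/55)) + 42158 = √(1 + 47 - √139205/55) + 42158 = √(48 - √139205/55) + 42158 = 42158 + √(48 - √139205/55)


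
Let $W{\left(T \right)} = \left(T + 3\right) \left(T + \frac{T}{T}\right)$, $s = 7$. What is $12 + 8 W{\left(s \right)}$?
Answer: $652$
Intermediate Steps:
$W{\left(T \right)} = \left(1 + T\right) \left(3 + T\right)$ ($W{\left(T \right)} = \left(3 + T\right) \left(T + 1\right) = \left(3 + T\right) \left(1 + T\right) = \left(1 + T\right) \left(3 + T\right)$)
$12 + 8 W{\left(s \right)} = 12 + 8 \left(3 + 7^{2} + 4 \cdot 7\right) = 12 + 8 \left(3 + 49 + 28\right) = 12 + 8 \cdot 80 = 12 + 640 = 652$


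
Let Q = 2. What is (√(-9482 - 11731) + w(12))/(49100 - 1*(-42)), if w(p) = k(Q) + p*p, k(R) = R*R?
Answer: 74/24571 + 3*I*√2357/49142 ≈ 0.0030117 + 0.0029638*I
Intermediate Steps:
k(R) = R²
w(p) = 4 + p² (w(p) = 2² + p*p = 4 + p²)
(√(-9482 - 11731) + w(12))/(49100 - 1*(-42)) = (√(-9482 - 11731) + (4 + 12²))/(49100 - 1*(-42)) = (√(-21213) + (4 + 144))/(49100 + 42) = (3*I*√2357 + 148)/49142 = (148 + 3*I*√2357)*(1/49142) = 74/24571 + 3*I*√2357/49142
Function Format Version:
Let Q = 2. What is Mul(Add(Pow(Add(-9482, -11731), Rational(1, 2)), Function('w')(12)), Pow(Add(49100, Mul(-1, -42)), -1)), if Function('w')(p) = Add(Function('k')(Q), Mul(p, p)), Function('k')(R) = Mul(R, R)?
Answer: Add(Rational(74, 24571), Mul(Rational(3, 49142), I, Pow(2357, Rational(1, 2)))) ≈ Add(0.0030117, Mul(0.0029638, I))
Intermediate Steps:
Function('k')(R) = Pow(R, 2)
Function('w')(p) = Add(4, Pow(p, 2)) (Function('w')(p) = Add(Pow(2, 2), Mul(p, p)) = Add(4, Pow(p, 2)))
Mul(Add(Pow(Add(-9482, -11731), Rational(1, 2)), Function('w')(12)), Pow(Add(49100, Mul(-1, -42)), -1)) = Mul(Add(Pow(Add(-9482, -11731), Rational(1, 2)), Add(4, Pow(12, 2))), Pow(Add(49100, Mul(-1, -42)), -1)) = Mul(Add(Pow(-21213, Rational(1, 2)), Add(4, 144)), Pow(Add(49100, 42), -1)) = Mul(Add(Mul(3, I, Pow(2357, Rational(1, 2))), 148), Pow(49142, -1)) = Mul(Add(148, Mul(3, I, Pow(2357, Rational(1, 2)))), Rational(1, 49142)) = Add(Rational(74, 24571), Mul(Rational(3, 49142), I, Pow(2357, Rational(1, 2))))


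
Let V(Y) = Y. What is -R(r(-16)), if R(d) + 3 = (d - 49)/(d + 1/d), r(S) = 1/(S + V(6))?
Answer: -188/101 ≈ -1.8614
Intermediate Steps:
r(S) = 1/(6 + S) (r(S) = 1/(S + 6) = 1/(6 + S))
R(d) = -3 + (-49 + d)/(d + 1/d) (R(d) = -3 + (d - 49)/(d + 1/d) = -3 + (-49 + d)/(d + 1/d))
-R(r(-16)) = -(-3 - 49/(6 - 16) - 2/(6 - 16)²)/(1 + (1/(6 - 16))²) = -(-3 - 49/(-10) - 2*(1/(-10))²)/(1 + (1/(-10))²) = -(-3 - 49*(-⅒) - 2*(-⅒)²)/(1 + (-⅒)²) = -(-3 + 49/10 - 2*1/100)/(1 + 1/100) = -(-3 + 49/10 - 1/50)/101/100 = -100*47/(101*25) = -1*188/101 = -188/101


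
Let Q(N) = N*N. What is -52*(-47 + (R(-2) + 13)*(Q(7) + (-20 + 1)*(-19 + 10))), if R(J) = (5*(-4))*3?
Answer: 540124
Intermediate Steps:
Q(N) = N²
R(J) = -60 (R(J) = -20*3 = -60)
-52*(-47 + (R(-2) + 13)*(Q(7) + (-20 + 1)*(-19 + 10))) = -52*(-47 + (-60 + 13)*(7² + (-20 + 1)*(-19 + 10))) = -52*(-47 - 47*(49 - 19*(-9))) = -52*(-47 - 47*(49 + 171)) = -52*(-47 - 47*220) = -52*(-47 - 10340) = -52*(-10387) = 540124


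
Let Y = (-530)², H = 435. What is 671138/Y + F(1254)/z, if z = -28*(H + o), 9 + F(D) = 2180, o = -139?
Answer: 1238139461/582024800 ≈ 2.1273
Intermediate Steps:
F(D) = 2171 (F(D) = -9 + 2180 = 2171)
Y = 280900
z = -8288 (z = -28*(435 - 139) = -28*296 = -8288)
671138/Y + F(1254)/z = 671138/280900 + 2171/(-8288) = 671138*(1/280900) + 2171*(-1/8288) = 335569/140450 - 2171/8288 = 1238139461/582024800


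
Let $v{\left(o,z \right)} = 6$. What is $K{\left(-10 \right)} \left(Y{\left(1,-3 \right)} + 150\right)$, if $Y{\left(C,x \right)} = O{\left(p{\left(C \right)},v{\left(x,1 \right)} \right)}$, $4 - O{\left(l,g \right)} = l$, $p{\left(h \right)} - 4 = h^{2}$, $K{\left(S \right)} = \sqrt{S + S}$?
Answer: $298 i \sqrt{5} \approx 666.35 i$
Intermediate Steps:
$K{\left(S \right)} = \sqrt{2} \sqrt{S}$ ($K{\left(S \right)} = \sqrt{2 S} = \sqrt{2} \sqrt{S}$)
$p{\left(h \right)} = 4 + h^{2}$
$O{\left(l,g \right)} = 4 - l$
$Y{\left(C,x \right)} = - C^{2}$ ($Y{\left(C,x \right)} = 4 - \left(4 + C^{2}\right) = - C^{2}$)
$K{\left(-10 \right)} \left(Y{\left(1,-3 \right)} + 150\right) = \sqrt{2} \sqrt{-10} \left(- 1^{2} + 150\right) = \sqrt{2} i \sqrt{10} \left(\left(-1\right) 1 + 150\right) = 2 i \sqrt{5} \left(-1 + 150\right) = 2 i \sqrt{5} \cdot 149 = 298 i \sqrt{5}$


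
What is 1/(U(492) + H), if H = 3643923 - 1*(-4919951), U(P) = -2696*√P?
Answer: 4281937/36668180913602 + 1348*√123/18334090456801 ≈ 1.1759e-7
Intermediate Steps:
H = 8563874 (H = 3643923 + 4919951 = 8563874)
1/(U(492) + H) = 1/(-5392*√123 + 8563874) = 1/(8563874 - 5392*√123)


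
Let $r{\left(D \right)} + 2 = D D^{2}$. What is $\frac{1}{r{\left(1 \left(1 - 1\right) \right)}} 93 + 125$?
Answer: $\frac{157}{2} \approx 78.5$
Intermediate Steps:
$r{\left(D \right)} = -2 + D^{3}$ ($r{\left(D \right)} = -2 + D D^{2} = -2 + D^{3}$)
$\frac{1}{r{\left(1 \left(1 - 1\right) \right)}} 93 + 125 = \frac{1}{-2 + \left(1 \left(1 - 1\right)\right)^{3}} \cdot 93 + 125 = \frac{1}{-2 + \left(1 \cdot 0\right)^{3}} \cdot 93 + 125 = \frac{1}{-2 + 0^{3}} \cdot 93 + 125 = \frac{1}{-2 + 0} \cdot 93 + 125 = \frac{1}{-2} \cdot 93 + 125 = \left(- \frac{1}{2}\right) 93 + 125 = - \frac{93}{2} + 125 = \frac{157}{2}$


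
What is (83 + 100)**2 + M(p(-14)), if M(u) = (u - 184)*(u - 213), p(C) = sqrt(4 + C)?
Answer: 72671 - 397*I*sqrt(10) ≈ 72671.0 - 1255.4*I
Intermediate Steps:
M(u) = (-213 + u)*(-184 + u) (M(u) = (-184 + u)*(-213 + u) = (-213 + u)*(-184 + u))
(83 + 100)**2 + M(p(-14)) = (83 + 100)**2 + (39192 + (sqrt(4 - 14))**2 - 397*sqrt(4 - 14)) = 183**2 + (39192 + (sqrt(-10))**2 - 397*I*sqrt(10)) = 33489 + (39192 + (I*sqrt(10))**2 - 397*I*sqrt(10)) = 33489 + (39192 - 10 - 397*I*sqrt(10)) = 33489 + (39182 - 397*I*sqrt(10)) = 72671 - 397*I*sqrt(10)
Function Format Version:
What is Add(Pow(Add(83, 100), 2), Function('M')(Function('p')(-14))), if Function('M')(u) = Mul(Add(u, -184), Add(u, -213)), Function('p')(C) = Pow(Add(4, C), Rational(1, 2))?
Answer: Add(72671, Mul(-397, I, Pow(10, Rational(1, 2)))) ≈ Add(72671., Mul(-1255.4, I))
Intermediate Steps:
Function('M')(u) = Mul(Add(-213, u), Add(-184, u)) (Function('M')(u) = Mul(Add(-184, u), Add(-213, u)) = Mul(Add(-213, u), Add(-184, u)))
Add(Pow(Add(83, 100), 2), Function('M')(Function('p')(-14))) = Add(Pow(Add(83, 100), 2), Add(39192, Pow(Pow(Add(4, -14), Rational(1, 2)), 2), Mul(-397, Pow(Add(4, -14), Rational(1, 2))))) = Add(Pow(183, 2), Add(39192, Pow(Pow(-10, Rational(1, 2)), 2), Mul(-397, Pow(-10, Rational(1, 2))))) = Add(33489, Add(39192, Pow(Mul(I, Pow(10, Rational(1, 2))), 2), Mul(-397, Mul(I, Pow(10, Rational(1, 2)))))) = Add(33489, Add(39192, -10, Mul(-397, I, Pow(10, Rational(1, 2))))) = Add(33489, Add(39182, Mul(-397, I, Pow(10, Rational(1, 2))))) = Add(72671, Mul(-397, I, Pow(10, Rational(1, 2))))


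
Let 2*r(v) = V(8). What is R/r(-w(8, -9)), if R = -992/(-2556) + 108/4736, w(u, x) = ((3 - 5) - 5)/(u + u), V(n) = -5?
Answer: -62177/378288 ≈ -0.16436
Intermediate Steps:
w(u, x) = -7/(2*u) (w(u, x) = (-2 - 5)/((2*u)) = -7/(2*u))
r(v) = -5/2 (r(v) = (½)*(-5) = -5/2)
R = 310885/756576 (R = -992*(-1/2556) + 108*(1/4736) = 248/639 + 27/1184 = 310885/756576 ≈ 0.41091)
R/r(-w(8, -9)) = 310885/(756576*(-5/2)) = (310885/756576)*(-⅖) = -62177/378288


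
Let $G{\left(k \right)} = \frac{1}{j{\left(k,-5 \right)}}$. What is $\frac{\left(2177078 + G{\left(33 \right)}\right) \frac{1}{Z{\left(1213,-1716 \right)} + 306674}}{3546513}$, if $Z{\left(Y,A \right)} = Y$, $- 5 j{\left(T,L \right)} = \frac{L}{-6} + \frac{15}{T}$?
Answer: $\frac{37010260}{18562729216527} \approx 1.9938 \cdot 10^{-6}$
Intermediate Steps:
$j{\left(T,L \right)} = - \frac{3}{T} + \frac{L}{30}$ ($j{\left(T,L \right)} = - \frac{\frac{L}{-6} + \frac{15}{T}}{5} = - \frac{L \left(- \frac{1}{6}\right) + \frac{15}{T}}{5} = - \frac{- \frac{L}{6} + \frac{15}{T}}{5} = - \frac{\frac{15}{T} - \frac{L}{6}}{5} = - \frac{3}{T} + \frac{L}{30}$)
$G{\left(k \right)} = \frac{1}{- \frac{1}{6} - \frac{3}{k}}$ ($G{\left(k \right)} = \frac{1}{- \frac{3}{k} + \frac{1}{30} \left(-5\right)} = \frac{1}{- \frac{3}{k} - \frac{1}{6}} = \frac{1}{- \frac{1}{6} - \frac{3}{k}}$)
$\frac{\left(2177078 + G{\left(33 \right)}\right) \frac{1}{Z{\left(1213,-1716 \right)} + 306674}}{3546513} = \frac{\left(2177078 - \frac{198}{18 + 33}\right) \frac{1}{1213 + 306674}}{3546513} = \frac{2177078 - \frac{198}{51}}{307887} \cdot \frac{1}{3546513} = \left(2177078 - 198 \cdot \frac{1}{51}\right) \frac{1}{307887} \cdot \frac{1}{3546513} = \left(2177078 - \frac{66}{17}\right) \frac{1}{307887} \cdot \frac{1}{3546513} = \frac{37010260}{17} \cdot \frac{1}{307887} \cdot \frac{1}{3546513} = \frac{37010260}{5234079} \cdot \frac{1}{3546513} = \frac{37010260}{18562729216527}$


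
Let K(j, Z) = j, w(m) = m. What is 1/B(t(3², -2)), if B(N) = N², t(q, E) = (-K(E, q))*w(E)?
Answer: 1/16 ≈ 0.062500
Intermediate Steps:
t(q, E) = -E² (t(q, E) = (-E)*E = -E²)
1/B(t(3², -2)) = 1/((-1*(-2)²)²) = 1/((-1*4)²) = 1/((-4)²) = 1/16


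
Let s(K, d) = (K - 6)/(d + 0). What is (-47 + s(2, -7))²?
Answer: 105625/49 ≈ 2155.6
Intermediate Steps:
s(K, d) = (-6 + K)/d
(-47 + s(2, -7))² = (-47 + (-6 + 2)/(-7))² = (-47 - ⅐*(-4))² = (-47 + 4/7)² = (-325/7)² = 105625/49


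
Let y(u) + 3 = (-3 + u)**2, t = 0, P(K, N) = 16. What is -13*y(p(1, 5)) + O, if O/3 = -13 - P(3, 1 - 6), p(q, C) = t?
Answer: -165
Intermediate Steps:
p(q, C) = 0
y(u) = -3 + (-3 + u)**2
O = -87 (O = 3*(-13 - 1*16) = 3*(-13 - 16) = 3*(-29) = -87)
-13*y(p(1, 5)) + O = -13*(-3 + (-3 + 0)**2) - 87 = -13*(-3 + (-3)**2) - 87 = -13*(-3 + 9) - 87 = -13*6 - 87 = -78 - 87 = -165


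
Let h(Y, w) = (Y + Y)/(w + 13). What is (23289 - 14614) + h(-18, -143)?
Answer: 563893/65 ≈ 8675.3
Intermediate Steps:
h(Y, w) = 2*Y/(13 + w) (h(Y, w) = (2*Y)/(13 + w) = 2*Y/(13 + w))
(23289 - 14614) + h(-18, -143) = (23289 - 14614) + 2*(-18)/(13 - 143) = 8675 + 2*(-18)/(-130) = 8675 + 2*(-18)*(-1/130) = 8675 + 18/65 = 563893/65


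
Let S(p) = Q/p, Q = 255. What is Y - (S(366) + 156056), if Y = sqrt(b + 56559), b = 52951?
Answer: -19038917/122 + sqrt(109510) ≈ -1.5573e+5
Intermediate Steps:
S(p) = 255/p
Y = sqrt(109510) (Y = sqrt(52951 + 56559) = sqrt(109510) ≈ 330.92)
Y - (S(366) + 156056) = sqrt(109510) - (255/366 + 156056) = sqrt(109510) - (255*(1/366) + 156056) = sqrt(109510) - (85/122 + 156056) = sqrt(109510) - 1*19038917/122 = sqrt(109510) - 19038917/122 = -19038917/122 + sqrt(109510)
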